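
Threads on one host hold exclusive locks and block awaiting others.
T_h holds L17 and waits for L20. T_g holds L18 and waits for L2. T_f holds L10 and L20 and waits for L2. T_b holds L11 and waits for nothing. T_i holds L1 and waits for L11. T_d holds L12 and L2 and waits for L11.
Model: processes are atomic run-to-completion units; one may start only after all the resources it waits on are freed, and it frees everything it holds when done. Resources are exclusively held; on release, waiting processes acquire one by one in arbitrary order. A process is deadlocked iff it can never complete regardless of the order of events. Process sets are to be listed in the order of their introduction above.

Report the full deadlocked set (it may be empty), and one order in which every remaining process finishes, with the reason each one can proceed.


Nothing here is deadlocked.
Key observation: there is no circular wait here — follow any chain and it reaches a process that is free to run now.
One completion order for the rest: T_b, T_i, T_d, T_f, T_g, T_h.
Check, step by step:
  T_b: no waits; runs immediately, freeing L11
  run T_i (all its waits — L11 — are resolved); releases L1
  run T_d (all its waits — L11 — are resolved); releases L12 and L2
  run T_f (all its waits — L2 — are resolved); releases L10 and L20
  run T_g (all its waits — L2 — are resolved); releases L18
  run T_h (all its waits — L20 — are resolved); releases L17


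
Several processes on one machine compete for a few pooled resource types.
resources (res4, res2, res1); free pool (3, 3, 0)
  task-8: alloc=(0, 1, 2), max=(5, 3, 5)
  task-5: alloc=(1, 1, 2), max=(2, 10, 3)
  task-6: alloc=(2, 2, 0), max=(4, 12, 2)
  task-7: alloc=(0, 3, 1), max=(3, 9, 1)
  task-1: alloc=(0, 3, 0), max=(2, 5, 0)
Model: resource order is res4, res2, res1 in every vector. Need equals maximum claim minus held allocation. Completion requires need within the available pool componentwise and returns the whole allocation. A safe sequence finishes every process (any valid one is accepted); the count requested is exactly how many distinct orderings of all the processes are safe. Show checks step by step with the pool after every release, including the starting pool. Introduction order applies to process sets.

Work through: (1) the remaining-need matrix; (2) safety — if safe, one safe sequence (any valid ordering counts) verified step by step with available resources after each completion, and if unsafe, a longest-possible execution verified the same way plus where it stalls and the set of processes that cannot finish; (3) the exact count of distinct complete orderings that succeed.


(1) Outstanding need per process (order res4, res2, res1):
  task-8: (5, 2, 3)
  task-5: (1, 9, 1)
  task-6: (2, 10, 2)
  task-7: (3, 6, 0)
  task-1: (2, 2, 0)
(2) SAFE — a valid safe sequence is task-1, task-7, task-5, task-6, task-8.
Key observation: task-7 marks the first exact bind of the order: its need (3, 6, 0) fits the free (3, 6, 0) with zero slack on a requested resource.
Verifying each step:
  pool = (3, 3, 0)
  task-1: need (2, 2, 0) fits (3, 3, 0); releases (0, 3, 0), pool now (3, 6, 0)
  task-7: need (3, 6, 0) fits (3, 6, 0); releases (0, 3, 1), pool now (3, 9, 1)
  task-5: need (1, 9, 1) fits (3, 9, 1); releases (1, 1, 2), pool now (4, 10, 3)
  task-6: need (2, 10, 2) fits (4, 10, 3); releases (2, 2, 0), pool now (6, 12, 3)
  task-8: need (5, 2, 3) fits (6, 12, 3); releases (0, 1, 2), pool now (6, 13, 5)
(3) The exact count: 1 of the possible complete orderings is a safe sequence.


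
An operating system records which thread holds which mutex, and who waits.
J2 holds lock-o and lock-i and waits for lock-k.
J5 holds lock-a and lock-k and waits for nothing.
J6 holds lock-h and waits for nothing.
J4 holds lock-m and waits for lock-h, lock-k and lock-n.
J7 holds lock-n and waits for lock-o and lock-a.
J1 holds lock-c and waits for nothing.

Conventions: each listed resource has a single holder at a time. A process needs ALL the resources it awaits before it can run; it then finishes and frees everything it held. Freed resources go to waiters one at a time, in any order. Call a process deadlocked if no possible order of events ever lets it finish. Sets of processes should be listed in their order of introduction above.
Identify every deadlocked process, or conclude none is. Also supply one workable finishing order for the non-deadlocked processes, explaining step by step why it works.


Nothing here is deadlocked.
Key observation: all waits point, directly or indirectly, at processes that can finish, so nothing is permanently blocked.
One completion order for the rest: J5, J2, J7, J6, J1, J4.
Verifying each step:
  run J5 (it waits on nothing); releases lock-a and lock-k
  run J2 (all its waits — lock-k — are resolved); releases lock-o and lock-i
  run J7 (all its waits — lock-o and lock-a — are resolved); releases lock-n
  run J6 (it waits on nothing); releases lock-h
  run J1 (it waits on nothing); releases lock-c
  run J4 (all its waits — lock-h, lock-k and lock-n — are resolved); releases lock-m


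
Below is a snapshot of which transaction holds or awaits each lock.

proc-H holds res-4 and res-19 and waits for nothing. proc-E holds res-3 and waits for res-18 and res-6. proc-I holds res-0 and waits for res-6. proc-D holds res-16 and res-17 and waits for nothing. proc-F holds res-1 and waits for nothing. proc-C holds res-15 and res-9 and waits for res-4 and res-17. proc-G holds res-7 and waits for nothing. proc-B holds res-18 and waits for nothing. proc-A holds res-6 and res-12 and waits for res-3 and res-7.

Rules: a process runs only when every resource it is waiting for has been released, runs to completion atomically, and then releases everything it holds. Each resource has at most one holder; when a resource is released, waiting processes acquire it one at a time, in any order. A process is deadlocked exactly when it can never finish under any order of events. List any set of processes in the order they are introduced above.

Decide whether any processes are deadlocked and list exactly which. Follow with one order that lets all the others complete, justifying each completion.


The deadlocked set is proc-E, proc-I and proc-A.
Key observation: the waits loop around proc-E -> proc-A -> proc-E with no way out; proc-I waits into the deadlock from upstream.
A valid finishing order for the others: proc-B, proc-D, proc-F, proc-H, proc-G, proc-C.
Walking it through:
  proc-B waits on nothing -> runs at once and releases res-18
  proc-D waits on nothing -> runs at once and releases res-16 and res-17
  proc-F waits on nothing -> runs at once and releases res-1
  proc-H waits on nothing -> runs at once and releases res-4 and res-19
  proc-G waits on nothing -> runs at once and releases res-7
  proc-C: everything it awaited (res-4 and res-17) is free; runs, freeing res-15 and res-9


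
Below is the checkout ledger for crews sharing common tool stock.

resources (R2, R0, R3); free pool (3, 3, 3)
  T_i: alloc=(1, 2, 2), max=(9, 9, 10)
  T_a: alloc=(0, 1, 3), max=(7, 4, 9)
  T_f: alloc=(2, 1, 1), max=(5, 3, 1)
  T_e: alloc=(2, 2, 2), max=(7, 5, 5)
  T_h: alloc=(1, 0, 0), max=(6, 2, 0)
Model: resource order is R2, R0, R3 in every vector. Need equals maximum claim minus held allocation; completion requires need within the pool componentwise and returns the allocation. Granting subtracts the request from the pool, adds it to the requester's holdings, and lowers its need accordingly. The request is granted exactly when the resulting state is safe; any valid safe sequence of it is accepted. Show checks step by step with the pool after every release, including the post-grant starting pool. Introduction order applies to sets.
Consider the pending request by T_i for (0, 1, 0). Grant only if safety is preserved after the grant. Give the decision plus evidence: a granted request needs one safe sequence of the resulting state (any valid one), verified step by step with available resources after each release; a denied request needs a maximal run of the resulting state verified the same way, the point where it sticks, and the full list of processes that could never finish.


GRANT. The post-grant state is safe; one safe sequence: T_f, T_e, T_a, T_h, T_i.
Key observation: after the grant the pool drops to (3, 2, 3), which still lets T_f finish first and unwind the rest.
Step-by-step check of the post-grant state:
  pool = (3, 2, 3)
  T_f: need (3, 2, 0) fits (3, 2, 3); releases (2, 1, 1), pool now (5, 3, 4)
  T_e: need (5, 3, 3) fits (5, 3, 4); releases (2, 2, 2), pool now (7, 5, 6)
  T_a: need (7, 3, 6) fits (7, 5, 6); releases (0, 1, 3), pool now (7, 6, 9)
  T_h: need (5, 2, 0) fits (7, 6, 9); releases (1, 0, 0), pool now (8, 6, 9)
  T_i: need (8, 6, 8) fits (8, 6, 9); releases (1, 3, 2), pool now (9, 9, 11)


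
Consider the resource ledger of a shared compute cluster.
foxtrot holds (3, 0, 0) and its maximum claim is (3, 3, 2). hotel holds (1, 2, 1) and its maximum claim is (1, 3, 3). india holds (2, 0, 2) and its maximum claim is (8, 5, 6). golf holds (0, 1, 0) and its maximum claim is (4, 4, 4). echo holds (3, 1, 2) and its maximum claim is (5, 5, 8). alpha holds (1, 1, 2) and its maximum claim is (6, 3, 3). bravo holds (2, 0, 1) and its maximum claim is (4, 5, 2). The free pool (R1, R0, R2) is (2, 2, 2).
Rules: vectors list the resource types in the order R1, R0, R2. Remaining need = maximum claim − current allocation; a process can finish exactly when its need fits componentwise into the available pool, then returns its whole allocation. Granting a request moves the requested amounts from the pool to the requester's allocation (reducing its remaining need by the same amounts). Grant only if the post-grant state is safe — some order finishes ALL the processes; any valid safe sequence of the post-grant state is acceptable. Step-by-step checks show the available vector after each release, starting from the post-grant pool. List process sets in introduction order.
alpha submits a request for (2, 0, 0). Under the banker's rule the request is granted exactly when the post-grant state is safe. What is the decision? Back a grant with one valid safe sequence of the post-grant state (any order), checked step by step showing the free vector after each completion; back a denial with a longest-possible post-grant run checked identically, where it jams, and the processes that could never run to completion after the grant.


GRANT: granting preserves safety; a valid post-grant sequence is hotel, foxtrot, alpha, golf, india, bravo, echo.
Key observation: (0, 2, 2) free after granting still covers hotel first, and each release covers the next.
Verifying the post-grant state step by step:
  pool = (0, 2, 2)
  hotel: need (0, 1, 2) fits (0, 2, 2); releases (1, 2, 1), pool now (1, 4, 3)
  foxtrot: need (0, 3, 2) fits (1, 4, 3); releases (3, 0, 0), pool now (4, 4, 3)
  alpha: need (3, 2, 1) fits (4, 4, 3); releases (3, 1, 2), pool now (7, 5, 5)
  golf: need (4, 3, 4) fits (7, 5, 5); releases (0, 1, 0), pool now (7, 6, 5)
  india: need (6, 5, 4) fits (7, 6, 5); releases (2, 0, 2), pool now (9, 6, 7)
  bravo: need (2, 5, 1) fits (9, 6, 7); releases (2, 0, 1), pool now (11, 6, 8)
  echo: need (2, 4, 6) fits (11, 6, 8); releases (3, 1, 2), pool now (14, 7, 10)


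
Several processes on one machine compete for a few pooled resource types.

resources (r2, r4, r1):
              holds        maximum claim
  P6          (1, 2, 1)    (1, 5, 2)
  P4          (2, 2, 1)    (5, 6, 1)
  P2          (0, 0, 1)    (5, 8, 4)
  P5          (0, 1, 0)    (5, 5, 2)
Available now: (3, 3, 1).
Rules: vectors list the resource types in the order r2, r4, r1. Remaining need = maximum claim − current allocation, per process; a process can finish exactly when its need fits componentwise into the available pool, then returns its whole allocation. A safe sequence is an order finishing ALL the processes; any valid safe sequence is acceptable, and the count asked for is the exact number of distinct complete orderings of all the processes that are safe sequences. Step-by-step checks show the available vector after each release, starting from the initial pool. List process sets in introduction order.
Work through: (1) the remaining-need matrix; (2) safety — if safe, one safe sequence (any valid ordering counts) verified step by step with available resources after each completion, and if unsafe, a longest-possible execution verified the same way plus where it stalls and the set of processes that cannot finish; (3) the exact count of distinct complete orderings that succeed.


(1) Remaining need (order r2, r4, r1):
  P6: (0, 3, 1)
  P4: (3, 4, 0)
  P2: (5, 8, 3)
  P5: (5, 4, 2)
(2) SAFE. One safe sequence: P6, P4, P5, P2.
Key observation: at P6 the run first touches a limit — (0, 3, 1) against (3, 3, 1), exact on a resource it actually requests.
Check, step by step:
  pool = (3, 3, 1)
  P6: need (0, 3, 1) fits (3, 3, 1); releases (1, 2, 1), pool now (4, 5, 2)
  P4: need (3, 4, 0) fits (4, 5, 2); releases (2, 2, 1), pool now (6, 7, 3)
  P5: need (5, 4, 2) fits (6, 7, 3); releases (0, 1, 0), pool now (6, 8, 3)
  P2: need (5, 8, 3) fits (6, 8, 3); releases (0, 0, 1), pool now (6, 8, 4)
(3) Exactly 1 of the possible complete orderings is a safe sequence.


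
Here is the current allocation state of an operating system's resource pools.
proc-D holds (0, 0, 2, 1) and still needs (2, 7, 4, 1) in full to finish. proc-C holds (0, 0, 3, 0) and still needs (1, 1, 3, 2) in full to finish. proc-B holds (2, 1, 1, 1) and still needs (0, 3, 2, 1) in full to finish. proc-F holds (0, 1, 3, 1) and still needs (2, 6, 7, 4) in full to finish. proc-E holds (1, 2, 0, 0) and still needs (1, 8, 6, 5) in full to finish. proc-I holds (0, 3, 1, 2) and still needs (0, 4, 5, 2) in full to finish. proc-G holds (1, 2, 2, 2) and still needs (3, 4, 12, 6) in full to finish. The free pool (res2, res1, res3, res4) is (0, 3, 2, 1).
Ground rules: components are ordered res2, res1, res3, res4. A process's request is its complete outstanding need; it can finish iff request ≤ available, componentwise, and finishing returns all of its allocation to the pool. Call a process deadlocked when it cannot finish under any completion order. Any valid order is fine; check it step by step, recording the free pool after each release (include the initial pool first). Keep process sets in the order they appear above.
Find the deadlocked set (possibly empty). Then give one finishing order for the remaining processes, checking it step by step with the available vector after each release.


No process is deadlocked.
Key observation: beginning at proc-B, releases accumulate fast enough that every process eventually fits.
A valid finishing order for the others: proc-B, proc-C, proc-I, proc-D, proc-F, proc-E, proc-G. Walking it through:
  pool = (0, 3, 2, 1)
  proc-B needs (0, 3, 2, 1) <= (0, 3, 2, 1) -> finishes; pool += (2, 1, 1, 1) = (2, 4, 3, 2)
  proc-C needs (1, 1, 3, 2) <= (2, 4, 3, 2) -> finishes; pool += (0, 0, 3, 0) = (2, 4, 6, 2)
  proc-I needs (0, 4, 5, 2) <= (2, 4, 6, 2) -> finishes; pool += (0, 3, 1, 2) = (2, 7, 7, 4)
  proc-D needs (2, 7, 4, 1) <= (2, 7, 7, 4) -> finishes; pool += (0, 0, 2, 1) = (2, 7, 9, 5)
  proc-F needs (2, 6, 7, 4) <= (2, 7, 9, 5) -> finishes; pool += (0, 1, 3, 1) = (2, 8, 12, 6)
  proc-E needs (1, 8, 6, 5) <= (2, 8, 12, 6) -> finishes; pool += (1, 2, 0, 0) = (3, 10, 12, 6)
  proc-G needs (3, 4, 12, 6) <= (3, 10, 12, 6) -> finishes; pool += (1, 2, 2, 2) = (4, 12, 14, 8)


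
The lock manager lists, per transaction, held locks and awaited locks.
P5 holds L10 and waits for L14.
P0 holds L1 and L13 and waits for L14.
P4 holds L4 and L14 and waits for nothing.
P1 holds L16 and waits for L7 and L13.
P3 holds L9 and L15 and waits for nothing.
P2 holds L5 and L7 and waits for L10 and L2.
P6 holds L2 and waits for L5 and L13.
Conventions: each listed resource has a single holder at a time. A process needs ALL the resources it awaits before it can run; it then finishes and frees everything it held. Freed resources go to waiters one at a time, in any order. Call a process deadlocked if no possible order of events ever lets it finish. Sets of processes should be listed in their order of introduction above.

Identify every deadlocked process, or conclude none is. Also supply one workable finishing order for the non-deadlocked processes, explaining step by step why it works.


Deadlocked: P1, P2 and P6.
Key observation: along P2 -> P6 -> P2, each member waits on what the next one holds — a deadlock; P1 waits into the deadlock from upstream.
The rest can finish in the order P4, P3, P0, P5.
Check, step by step:
  run P4 (it waits on nothing); releases L4 and L14
  run P3 (it waits on nothing); releases L9 and L15
  P0 waits on L14 — all released -> runs and releases L1 and L13
  P5 waits on L14 — all released -> runs and releases L10


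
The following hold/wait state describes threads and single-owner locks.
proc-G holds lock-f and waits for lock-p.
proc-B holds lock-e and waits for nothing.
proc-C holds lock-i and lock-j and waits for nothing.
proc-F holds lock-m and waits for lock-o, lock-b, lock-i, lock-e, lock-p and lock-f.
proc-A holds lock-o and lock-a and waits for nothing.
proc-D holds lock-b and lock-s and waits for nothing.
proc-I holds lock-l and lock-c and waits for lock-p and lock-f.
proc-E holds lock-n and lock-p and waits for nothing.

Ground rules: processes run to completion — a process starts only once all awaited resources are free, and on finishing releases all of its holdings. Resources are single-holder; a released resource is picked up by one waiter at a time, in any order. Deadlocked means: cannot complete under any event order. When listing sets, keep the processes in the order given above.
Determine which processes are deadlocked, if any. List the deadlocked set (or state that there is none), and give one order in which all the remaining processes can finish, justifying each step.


Nothing here is deadlocked.
Key observation: the waits form no ring: some process can always run, and its releases unblock the others one by one.
A valid finishing order for the others: proc-C, proc-E, proc-G, proc-B, proc-D, proc-I, proc-A, proc-F.
Walking it through:
  run proc-C (it waits on nothing); releases lock-i and lock-j
  run proc-E (it waits on nothing); releases lock-n and lock-p
  run proc-G (all its waits — lock-p — are resolved); releases lock-f
  run proc-B (it waits on nothing); releases lock-e
  run proc-D (it waits on nothing); releases lock-b and lock-s
  run proc-I (all its waits — lock-p and lock-f — are resolved); releases lock-l and lock-c
  run proc-A (it waits on nothing); releases lock-o and lock-a
  run proc-F (all its waits — lock-o, lock-b, lock-i, lock-e, lock-p and lock-f — are resolved); releases lock-m


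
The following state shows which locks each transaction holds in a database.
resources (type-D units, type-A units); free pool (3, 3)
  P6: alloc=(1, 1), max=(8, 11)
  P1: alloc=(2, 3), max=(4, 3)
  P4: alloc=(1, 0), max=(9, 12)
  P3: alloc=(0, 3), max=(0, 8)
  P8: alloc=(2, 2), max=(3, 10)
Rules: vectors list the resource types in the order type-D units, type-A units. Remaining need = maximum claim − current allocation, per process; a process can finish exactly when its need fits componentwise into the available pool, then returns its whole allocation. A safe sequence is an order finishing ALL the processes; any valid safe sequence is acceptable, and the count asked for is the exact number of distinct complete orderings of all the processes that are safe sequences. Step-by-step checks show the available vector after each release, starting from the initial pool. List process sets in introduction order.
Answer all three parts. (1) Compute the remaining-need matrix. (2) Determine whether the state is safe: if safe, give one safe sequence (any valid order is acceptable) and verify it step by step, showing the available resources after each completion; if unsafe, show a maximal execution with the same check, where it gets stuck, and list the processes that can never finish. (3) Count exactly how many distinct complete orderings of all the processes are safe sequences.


(1) Need matrix, components ordered type-D units, type-A units:
  P6: (7, 10)
  P1: (2, 0)
  P4: (8, 12)
  P3: (0, 5)
  P8: (1, 8)
(2) SAFE — a valid safe sequence is P1, P3, P8, P6, P4.
Key observation: P6 is the earliest step where a requested resource binds exactly: need (7, 10), pool (7, 11) at its turn.
Check, step by step:
  pool = (3, 3)
  P1 needs (2, 0) <= (3, 3) -> finishes; pool += (2, 3) = (5, 6)
  P3 needs (0, 5) <= (5, 6) -> finishes; pool += (0, 3) = (5, 9)
  P8 needs (1, 8) <= (5, 9) -> finishes; pool += (2, 2) = (7, 11)
  P6 needs (7, 10) <= (7, 11) -> finishes; pool += (1, 1) = (8, 12)
  P4 needs (8, 12) <= (8, 12) -> finishes; pool += (1, 0) = (9, 12)
(3) The exact count: 1 of the possible complete orderings is a safe sequence.


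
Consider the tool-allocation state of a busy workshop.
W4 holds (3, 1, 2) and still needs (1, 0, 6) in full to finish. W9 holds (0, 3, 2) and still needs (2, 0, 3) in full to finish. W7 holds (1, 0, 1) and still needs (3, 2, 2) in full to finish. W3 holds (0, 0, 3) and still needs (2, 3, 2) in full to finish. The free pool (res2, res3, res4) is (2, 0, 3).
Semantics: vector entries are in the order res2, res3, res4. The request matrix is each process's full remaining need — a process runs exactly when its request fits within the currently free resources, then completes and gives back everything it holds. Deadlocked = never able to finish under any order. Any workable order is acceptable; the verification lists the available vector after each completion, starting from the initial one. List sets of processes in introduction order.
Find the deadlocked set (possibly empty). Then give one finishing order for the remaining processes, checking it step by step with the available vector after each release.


The deadlocked set is empty.
Key observation: W9 fits the free pool immediately, and its release cascades until everyone finishes.
A valid finishing order for the others: W9, W3, W4, W7. Verifying each step:
  pool = (2, 0, 3)
  W9 needs (2, 0, 3) <= (2, 0, 3) -> finishes; pool += (0, 3, 2) = (2, 3, 5)
  W3 needs (2, 3, 2) <= (2, 3, 5) -> finishes; pool += (0, 0, 3) = (2, 3, 8)
  W4 needs (1, 0, 6) <= (2, 3, 8) -> finishes; pool += (3, 1, 2) = (5, 4, 10)
  W7 needs (3, 2, 2) <= (5, 4, 10) -> finishes; pool += (1, 0, 1) = (6, 4, 11)


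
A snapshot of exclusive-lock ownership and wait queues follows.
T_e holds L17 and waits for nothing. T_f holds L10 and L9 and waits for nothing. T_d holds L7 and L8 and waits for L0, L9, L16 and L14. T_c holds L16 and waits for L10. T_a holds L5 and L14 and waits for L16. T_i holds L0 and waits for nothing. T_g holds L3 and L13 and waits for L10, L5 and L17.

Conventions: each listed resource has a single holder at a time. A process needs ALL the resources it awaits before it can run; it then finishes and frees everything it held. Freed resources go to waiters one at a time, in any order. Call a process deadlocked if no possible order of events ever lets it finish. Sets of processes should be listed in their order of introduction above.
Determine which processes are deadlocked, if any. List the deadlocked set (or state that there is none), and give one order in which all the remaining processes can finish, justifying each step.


The deadlocked set is empty.
Key observation: the waits form no ring: some process can always run, and its releases unblock the others one by one.
One completion order for the rest: T_f, T_c, T_e, T_i, T_a, T_g, T_d.
Check, step by step:
  T_f: no waits; runs immediately, freeing L10 and L9
  run T_c (all its waits — L10 — are resolved); releases L16
  T_e: no waits; runs immediately, freeing L17
  T_i: no waits; runs immediately, freeing L0
  run T_a (all its waits — L16 — are resolved); releases L5 and L14
  run T_g (all its waits — L10, L5 and L17 — are resolved); releases L3 and L13
  run T_d (all its waits — L0, L9, L16 and L14 — are resolved); releases L7 and L8


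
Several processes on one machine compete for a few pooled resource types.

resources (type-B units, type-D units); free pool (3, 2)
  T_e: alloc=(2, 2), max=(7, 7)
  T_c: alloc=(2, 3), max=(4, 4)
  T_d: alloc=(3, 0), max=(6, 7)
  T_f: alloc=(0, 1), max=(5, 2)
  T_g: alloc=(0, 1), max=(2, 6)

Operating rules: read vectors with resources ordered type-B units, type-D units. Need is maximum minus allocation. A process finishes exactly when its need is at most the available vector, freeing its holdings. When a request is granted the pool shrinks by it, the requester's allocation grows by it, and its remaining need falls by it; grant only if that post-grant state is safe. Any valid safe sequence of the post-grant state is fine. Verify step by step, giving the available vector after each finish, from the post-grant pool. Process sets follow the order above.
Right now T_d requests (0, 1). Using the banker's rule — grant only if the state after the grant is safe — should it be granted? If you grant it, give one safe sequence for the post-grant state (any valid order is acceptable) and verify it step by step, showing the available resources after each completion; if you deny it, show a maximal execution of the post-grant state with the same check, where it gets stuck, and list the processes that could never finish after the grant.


GRANT: granting preserves safety; a valid post-grant sequence is T_c, T_f, T_g, T_d, T_e.
Key observation: the transfer keeps a workable pool ((3, 1)); T_c starts the safe sequence.
Check on the post-grant state, step by step:
  pool = (3, 1)
  run T_c (needs (2, 1), free (3, 1)); after release of (2, 3) the pool is (5, 4)
  run T_f (needs (5, 1), free (5, 4)); after release of (0, 1) the pool is (5, 5)
  run T_g (needs (2, 5), free (5, 5)); after release of (0, 1) the pool is (5, 6)
  run T_d (needs (3, 6), free (5, 6)); after release of (3, 1) the pool is (8, 7)
  run T_e (needs (5, 5), free (8, 7)); after release of (2, 2) the pool is (10, 9)


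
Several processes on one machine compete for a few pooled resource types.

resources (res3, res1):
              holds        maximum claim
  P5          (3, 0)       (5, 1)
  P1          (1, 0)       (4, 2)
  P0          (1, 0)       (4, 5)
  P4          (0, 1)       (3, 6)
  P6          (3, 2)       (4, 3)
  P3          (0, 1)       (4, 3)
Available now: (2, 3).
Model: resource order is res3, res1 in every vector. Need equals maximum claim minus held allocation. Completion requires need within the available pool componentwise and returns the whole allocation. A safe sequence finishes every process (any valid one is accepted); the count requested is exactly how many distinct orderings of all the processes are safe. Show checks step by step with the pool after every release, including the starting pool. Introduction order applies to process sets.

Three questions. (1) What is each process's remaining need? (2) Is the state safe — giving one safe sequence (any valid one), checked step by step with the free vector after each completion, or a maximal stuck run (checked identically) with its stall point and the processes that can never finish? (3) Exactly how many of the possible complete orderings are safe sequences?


(1) Remaining need (order res3, res1):
  P5: (2, 1)
  P1: (3, 2)
  P0: (3, 5)
  P4: (3, 5)
  P6: (1, 1)
  P3: (4, 2)
(2) SAFE — a valid safe sequence is P6, P0, P1, P5, P3, P4.
Key observation: reading the order forward, P0 is the first process whose need (3, 5) meets the free pool (5, 5) exactly on a resource it requests.
Check, step by step:
  pool = (2, 3)
  P6 needs (1, 1) <= (2, 3) -> finishes; pool += (3, 2) = (5, 5)
  P0 needs (3, 5) <= (5, 5) -> finishes; pool += (1, 0) = (6, 5)
  P1 needs (3, 2) <= (6, 5) -> finishes; pool += (1, 0) = (7, 5)
  P5 needs (2, 1) <= (7, 5) -> finishes; pool += (3, 0) = (10, 5)
  P3 needs (4, 2) <= (10, 5) -> finishes; pool += (0, 1) = (10, 6)
  P4 needs (3, 5) <= (10, 6) -> finishes; pool += (0, 1) = (10, 7)
(3) Exactly 160 of the possible complete orderings are safe sequences.


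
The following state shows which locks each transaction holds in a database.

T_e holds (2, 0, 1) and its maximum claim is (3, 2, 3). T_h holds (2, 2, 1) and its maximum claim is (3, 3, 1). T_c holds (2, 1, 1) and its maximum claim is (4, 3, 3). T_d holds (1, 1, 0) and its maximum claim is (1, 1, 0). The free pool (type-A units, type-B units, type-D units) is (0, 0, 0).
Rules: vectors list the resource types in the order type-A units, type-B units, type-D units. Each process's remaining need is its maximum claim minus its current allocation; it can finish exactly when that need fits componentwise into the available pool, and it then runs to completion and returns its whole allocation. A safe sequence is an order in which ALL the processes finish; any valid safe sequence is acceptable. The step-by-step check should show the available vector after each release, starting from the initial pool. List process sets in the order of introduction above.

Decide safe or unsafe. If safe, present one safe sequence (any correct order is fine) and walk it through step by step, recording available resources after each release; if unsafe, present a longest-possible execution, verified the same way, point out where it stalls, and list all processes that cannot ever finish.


The state is UNSAFE.
Key observation: the pool after T_d, T_h is (3, 3, 1); every surviving request exceeds it in type-D units, so progress ends there.
A maximal execution: T_d, T_h — then nothing else fits. Step-by-step check:
  pool = (0, 0, 0)
  T_d needs (0, 0, 0) <= (0, 0, 0) -> finishes; pool += (1, 1, 0) = (1, 1, 0)
  T_h needs (1, 1, 0) <= (1, 1, 0) -> finishes; pool += (2, 2, 1) = (3, 3, 1)
  blocked: T_e wants (1, 2, 2), pool (3, 3, 1) — not enough type-D units
  blocked: T_c wants (2, 2, 2), pool (3, 3, 1) — not enough type-D units
Processes that can never finish: T_e and T_c.


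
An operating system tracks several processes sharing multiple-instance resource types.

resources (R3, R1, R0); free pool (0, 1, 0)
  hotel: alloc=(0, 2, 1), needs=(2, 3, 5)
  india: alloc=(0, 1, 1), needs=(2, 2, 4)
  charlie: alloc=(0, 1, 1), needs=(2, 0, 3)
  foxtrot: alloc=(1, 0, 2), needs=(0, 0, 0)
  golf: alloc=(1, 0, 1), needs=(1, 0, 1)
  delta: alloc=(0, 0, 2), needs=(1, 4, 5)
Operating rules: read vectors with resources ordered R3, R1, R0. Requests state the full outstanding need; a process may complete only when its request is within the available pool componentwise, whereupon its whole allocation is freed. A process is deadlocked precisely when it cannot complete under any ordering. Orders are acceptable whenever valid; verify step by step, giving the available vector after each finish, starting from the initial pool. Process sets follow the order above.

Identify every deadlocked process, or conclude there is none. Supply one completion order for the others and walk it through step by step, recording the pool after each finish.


Nothing here is deadlocked.
Key observation: foxtrot fits the free pool immediately, and its release cascades until everyone finishes.
One completion order for the rest: foxtrot, golf, charlie, india, hotel, delta. Step-by-step check:
  pool = (0, 1, 0)
  run foxtrot (needs (0, 0, 0), free (0, 1, 0)); after release of (1, 0, 2) the pool is (1, 1, 2)
  run golf (needs (1, 0, 1), free (1, 1, 2)); after release of (1, 0, 1) the pool is (2, 1, 3)
  run charlie (needs (2, 0, 3), free (2, 1, 3)); after release of (0, 1, 1) the pool is (2, 2, 4)
  run india (needs (2, 2, 4), free (2, 2, 4)); after release of (0, 1, 1) the pool is (2, 3, 5)
  run hotel (needs (2, 3, 5), free (2, 3, 5)); after release of (0, 2, 1) the pool is (2, 5, 6)
  run delta (needs (1, 4, 5), free (2, 5, 6)); after release of (0, 0, 2) the pool is (2, 5, 8)


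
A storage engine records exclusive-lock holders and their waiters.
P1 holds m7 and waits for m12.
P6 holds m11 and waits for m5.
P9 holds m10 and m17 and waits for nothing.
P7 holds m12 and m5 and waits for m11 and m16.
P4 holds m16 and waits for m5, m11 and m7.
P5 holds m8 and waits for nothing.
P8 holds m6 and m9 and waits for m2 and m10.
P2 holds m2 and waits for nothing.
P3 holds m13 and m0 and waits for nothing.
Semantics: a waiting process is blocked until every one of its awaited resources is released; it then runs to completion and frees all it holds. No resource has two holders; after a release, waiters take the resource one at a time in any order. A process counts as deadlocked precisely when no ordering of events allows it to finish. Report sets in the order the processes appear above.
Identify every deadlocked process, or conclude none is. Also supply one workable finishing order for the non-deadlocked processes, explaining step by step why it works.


Deadlocked set: P1, P6, P7 and P4.
Key observation: the loop P7 -> P6 -> P7 blocks itself forever; P1 and P4 are caught in further circular waits.
One completion order for the rest: P9, P3, P2, P5, P8.
Verifying each step:
  run P9 (it waits on nothing); releases m10 and m17
  run P3 (it waits on nothing); releases m13 and m0
  run P2 (it waits on nothing); releases m2
  run P5 (it waits on nothing); releases m8
  P8: everything it awaited (m2 and m10) is free; runs, freeing m6 and m9


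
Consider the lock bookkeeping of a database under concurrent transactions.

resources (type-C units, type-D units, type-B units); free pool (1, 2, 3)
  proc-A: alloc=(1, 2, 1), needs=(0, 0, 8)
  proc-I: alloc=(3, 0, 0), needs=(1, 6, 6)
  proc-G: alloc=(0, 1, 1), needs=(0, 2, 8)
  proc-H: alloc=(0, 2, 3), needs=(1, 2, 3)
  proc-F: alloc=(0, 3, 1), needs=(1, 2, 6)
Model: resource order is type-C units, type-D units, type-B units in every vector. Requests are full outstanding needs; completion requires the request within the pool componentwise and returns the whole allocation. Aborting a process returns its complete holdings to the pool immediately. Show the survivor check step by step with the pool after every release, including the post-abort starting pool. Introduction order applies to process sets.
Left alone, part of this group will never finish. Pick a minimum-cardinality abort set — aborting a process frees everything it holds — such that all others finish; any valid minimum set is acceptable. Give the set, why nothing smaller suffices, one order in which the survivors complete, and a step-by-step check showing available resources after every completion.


Minimum abort set: proc-A.
Key observation: the returned (1, 2, 1) from proc-A is what brings proc-G — unrunnable before, under any order — into play at step 4.
Why nothing smaller works: aborting no one leaves the state deadlocked as given.
One survivor order: proc-H, proc-I, proc-F, proc-G. Walking it through (post-abort pool first):
  pool = (2, 4, 4)
  run proc-H (needs (1, 2, 3), free (2, 4, 4)); after release of (0, 2, 3) the pool is (2, 6, 7)
  run proc-I (needs (1, 6, 6), free (2, 6, 7)); after release of (3, 0, 0) the pool is (5, 6, 7)
  run proc-F (needs (1, 2, 6), free (5, 6, 7)); after release of (0, 3, 1) the pool is (5, 9, 8)
  run proc-G (needs (0, 2, 8), free (5, 9, 8)); after release of (0, 1, 1) the pool is (5, 10, 9)


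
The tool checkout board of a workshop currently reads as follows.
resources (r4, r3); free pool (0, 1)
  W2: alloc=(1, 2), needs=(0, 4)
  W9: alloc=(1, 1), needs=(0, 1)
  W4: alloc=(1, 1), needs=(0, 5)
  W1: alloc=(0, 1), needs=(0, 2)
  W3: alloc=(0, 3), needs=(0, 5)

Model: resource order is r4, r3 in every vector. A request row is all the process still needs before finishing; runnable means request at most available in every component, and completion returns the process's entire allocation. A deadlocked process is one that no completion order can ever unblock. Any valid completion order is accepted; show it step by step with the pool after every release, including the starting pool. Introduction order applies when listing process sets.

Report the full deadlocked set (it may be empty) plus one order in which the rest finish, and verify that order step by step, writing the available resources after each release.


The deadlocked set is W2, W4 and W3.
Key observation: the pool after W9, W1 is (1, 3); every surviving request exceeds it in r3, so progress ends there.
A valid finishing order for the others: W9, W1. Step-by-step check:
  pool = (0, 1)
  W9 needs (0, 1) <= (0, 1) -> finishes; pool += (1, 1) = (1, 2)
  W1 needs (0, 2) <= (1, 2) -> finishes; pool += (0, 1) = (1, 3)
The blocked processes can never fit:
  W2 cannot run: need (0, 4) vs free (1, 3) (insufficient r3)
  W4 cannot run: need (0, 5) vs free (1, 3) (insufficient r3)
  W3 cannot run: need (0, 5) vs free (1, 3) (insufficient r3)


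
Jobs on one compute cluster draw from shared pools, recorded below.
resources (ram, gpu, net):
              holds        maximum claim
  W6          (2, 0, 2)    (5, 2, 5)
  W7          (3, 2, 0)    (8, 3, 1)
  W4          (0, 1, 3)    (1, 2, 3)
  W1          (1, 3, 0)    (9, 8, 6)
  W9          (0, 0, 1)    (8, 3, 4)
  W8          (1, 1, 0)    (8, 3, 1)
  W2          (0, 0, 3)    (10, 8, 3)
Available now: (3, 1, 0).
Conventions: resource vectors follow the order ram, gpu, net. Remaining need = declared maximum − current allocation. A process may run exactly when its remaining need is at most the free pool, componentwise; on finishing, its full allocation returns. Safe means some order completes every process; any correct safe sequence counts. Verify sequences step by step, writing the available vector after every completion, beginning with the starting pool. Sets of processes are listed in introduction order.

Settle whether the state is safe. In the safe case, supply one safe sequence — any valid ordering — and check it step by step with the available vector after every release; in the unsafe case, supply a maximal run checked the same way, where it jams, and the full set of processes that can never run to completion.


SAFE. One safe sequence: W4, W6, W7, W8, W9, W1, W2.
Key observation: W4 marks the first exact bind of the order: its need (1, 1, 0) fits the free (3, 1, 0) with zero slack on a requested resource.
Step-by-step check:
  pool = (3, 1, 0)
  run W4 (needs (1, 1, 0), free (3, 1, 0)); after release of (0, 1, 3) the pool is (3, 2, 3)
  run W6 (needs (3, 2, 3), free (3, 2, 3)); after release of (2, 0, 2) the pool is (5, 2, 5)
  run W7 (needs (5, 1, 1), free (5, 2, 5)); after release of (3, 2, 0) the pool is (8, 4, 5)
  run W8 (needs (7, 2, 1), free (8, 4, 5)); after release of (1, 1, 0) the pool is (9, 5, 5)
  run W9 (needs (8, 3, 3), free (9, 5, 5)); after release of (0, 0, 1) the pool is (9, 5, 6)
  run W1 (needs (8, 5, 6), free (9, 5, 6)); after release of (1, 3, 0) the pool is (10, 8, 6)
  run W2 (needs (10, 8, 0), free (10, 8, 6)); after release of (0, 0, 3) the pool is (10, 8, 9)


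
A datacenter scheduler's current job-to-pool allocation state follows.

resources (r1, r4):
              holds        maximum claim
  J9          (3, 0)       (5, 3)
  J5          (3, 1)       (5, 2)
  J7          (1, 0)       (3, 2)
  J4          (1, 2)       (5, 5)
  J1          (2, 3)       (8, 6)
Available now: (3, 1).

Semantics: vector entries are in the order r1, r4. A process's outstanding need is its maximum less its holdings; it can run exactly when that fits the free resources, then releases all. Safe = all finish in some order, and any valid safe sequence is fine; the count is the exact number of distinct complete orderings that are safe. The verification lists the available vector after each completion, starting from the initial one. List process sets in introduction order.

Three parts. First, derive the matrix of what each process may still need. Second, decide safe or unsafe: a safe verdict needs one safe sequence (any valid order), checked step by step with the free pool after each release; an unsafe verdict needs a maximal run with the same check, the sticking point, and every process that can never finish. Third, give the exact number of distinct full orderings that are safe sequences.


(1) Outstanding need per process (order r1, r4):
  J9: (2, 3)
  J5: (2, 1)
  J7: (2, 2)
  J4: (4, 3)
  J1: (6, 3)
(2) UNSAFE — no complete ordering exists.
Key observation: the pool after J5, J7 is (7, 2); every surviving request exceeds it in r4, so progress ends there.
Going as far as possible: J5, J7; after that, nothing fits. Verifying each step:
  pool = (3, 1)
  J5: need (2, 1) fits (3, 1); releases (3, 1), pool now (6, 2)
  J7: need (2, 2) fits (6, 2); releases (1, 0), pool now (7, 2)
  J9 cannot run: need (2, 3) vs free (7, 2) (insufficient r4)
  J4 cannot run: need (4, 3) vs free (7, 2) (insufficient r4)
  J1 cannot run: need (6, 3) vs free (7, 2) (insufficient r4)
Permanently blocked: J9, J4 and J1.
(3) Precisely 0 of the possible complete orderings are safe sequences.
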